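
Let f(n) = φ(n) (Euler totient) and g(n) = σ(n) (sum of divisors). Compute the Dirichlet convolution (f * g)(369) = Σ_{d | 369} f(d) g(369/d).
(φ * σ)(369) = 2214

Divisors of 369: [1, 3, 9, 41, 123, 369]. For each d | 369:
  d = 1: φ(1) · σ(369/1) = 1 · 546 = 546
  d = 3: φ(3) · σ(369/3) = 2 · 168 = 336
  d = 9: φ(9) · σ(369/9) = 6 · 42 = 252
  d = 41: φ(41) · σ(369/41) = 40 · 13 = 520
  d = 123: φ(123) · σ(369/123) = 80 · 4 = 320
  d = 369: φ(369) · σ(369/369) = 240 · 1 = 240
Summing: (φ * σ)(369) = 546 + 336 + 252 + 520 + 320 + 240 = 2214.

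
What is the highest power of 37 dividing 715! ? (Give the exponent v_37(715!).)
v_37(715!) = 19

Legendre's formula: v_p(n!) = Σ_{k ≥ 1} ⌊n / p^k⌋. For p = 37, n = 715, the terms are:
  ⌊715/37^1⌋ = ⌊715/37⌋ = 19
(the next term ⌊715/37^2⌋ = 0, terminating the sum). Summing: v_37(715!) = 19 = 19.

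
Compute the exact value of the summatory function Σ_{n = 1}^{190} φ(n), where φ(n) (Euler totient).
Σ_{n ≤ 190} φ(n) = 10976

Compute φ(n) for each 1 ≤ n ≤ 190: φ(1) = 1, φ(2) = 1, φ(3) = 2, φ(4) = 2, φ(5) = 4, φ(6) = 2, φ(7) = 6, φ(8) = 4, φ(9) = 6, φ(10) = 4, φ(11) = 10, φ(12) = 4, φ(13) = 12, φ(14) = 6, φ(15) = 8, φ(16) = 8, φ(17) = 16, φ(18) = 6, φ(19) = 18, φ(20) = 8, φ(21) = 12, φ(22) = 10, φ(23) = 22, φ(24) = 8, φ(25) = 20, φ(26) = 12, φ(27) = 18, φ(28) = 12, φ(29) = 28, φ(30) = 8, φ(31) = 30, φ(32) = 16, φ(33) = 20, φ(34) = 16, φ(35) = 24, φ(36) = 12, φ(37) = 36, φ(38) = 18, φ(39) = 24, φ(40) = 16, φ(41) = 40, φ(42) = 12, φ(43) = 42, φ(44) = 20, φ(45) = 24, φ(46) = 22, φ(47) = 46, φ(48) = 16, φ(49) = 42, φ(50) = 20, φ(51) = 32, φ(52) = 24, φ(53) = 52, φ(54) = 18, φ(55) = 40, φ(56) = 24, φ(57) = 36, φ(58) = 28, φ(59) = 58, φ(60) = 16, φ(61) = 60, φ(62) = 30, φ(63) = 36, φ(64) = 32, φ(65) = 48, φ(66) = 20, φ(67) = 66, φ(68) = 32, φ(69) = 44, φ(70) = 24, φ(71) = 70, φ(72) = 24, φ(73) = 72, φ(74) = 36, φ(75) = 40, φ(76) = 36, φ(77) = 60, φ(78) = 24, φ(79) = 78, φ(80) = 32, φ(81) = 54, φ(82) = 40, φ(83) = 82, φ(84) = 24, φ(85) = 64, φ(86) = 42, φ(87) = 56, φ(88) = 40, φ(89) = 88, φ(90) = 24, φ(91) = 72, φ(92) = 44, φ(93) = 60, φ(94) = 46, φ(95) = 72, φ(96) = 32, φ(97) = 96, φ(98) = 42, φ(99) = 60, φ(100) = 40, φ(101) = 100, φ(102) = 32, φ(103) = 102, φ(104) = 48, φ(105) = 48, φ(106) = 52, φ(107) = 106, φ(108) = 36, φ(109) = 108, φ(110) = 40, φ(111) = 72, φ(112) = 48, φ(113) = 112, φ(114) = 36, φ(115) = 88, φ(116) = 56, φ(117) = 72, φ(118) = 58, φ(119) = 96, φ(120) = 32, φ(121) = 110, φ(122) = 60, φ(123) = 80, φ(124) = 60, φ(125) = 100, φ(126) = 36, φ(127) = 126, φ(128) = 64, φ(129) = 84, φ(130) = 48, φ(131) = 130, φ(132) = 40, φ(133) = 108, φ(134) = 66, φ(135) = 72, φ(136) = 64, φ(137) = 136, φ(138) = 44, φ(139) = 138, φ(140) = 48, φ(141) = 92, φ(142) = 70, φ(143) = 120, φ(144) = 48, φ(145) = 112, φ(146) = 72, φ(147) = 84, φ(148) = 72, φ(149) = 148, φ(150) = 40, φ(151) = 150, φ(152) = 72, φ(153) = 96, φ(154) = 60, φ(155) = 120, φ(156) = 48, φ(157) = 156, φ(158) = 78, φ(159) = 104, φ(160) = 64, φ(161) = 132, φ(162) = 54, φ(163) = 162, φ(164) = 80, φ(165) = 80, φ(166) = 82, φ(167) = 166, φ(168) = 48, φ(169) = 156, φ(170) = 64, φ(171) = 108, φ(172) = 84, φ(173) = 172, φ(174) = 56, φ(175) = 120, φ(176) = 80, φ(177) = 116, φ(178) = 88, φ(179) = 178, φ(180) = 48, φ(181) = 180, φ(182) = 72, φ(183) = 120, φ(184) = 88, φ(185) = 144, φ(186) = 60, φ(187) = 160, φ(188) = 92, φ(189) = 108, φ(190) = 72. Summing all 190 values: 10976. (Average order: Σ_{n ≤ x} φ(n) ~ (3/π²) x². For x = 190, (3/π²)·190² ≈ 10973.08.)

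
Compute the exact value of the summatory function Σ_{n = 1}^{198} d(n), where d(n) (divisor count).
Σ_{n ≤ 198} d(n) = 1084

Compute d(n) for each 1 ≤ n ≤ 198: d(1) = 1, d(2) = 2, d(3) = 2, d(4) = 3, d(5) = 2, d(6) = 4, d(7) = 2, d(8) = 4, d(9) = 3, d(10) = 4, d(11) = 2, d(12) = 6, d(13) = 2, d(14) = 4, d(15) = 4, d(16) = 5, d(17) = 2, d(18) = 6, d(19) = 2, d(20) = 6, d(21) = 4, d(22) = 4, d(23) = 2, d(24) = 8, d(25) = 3, d(26) = 4, d(27) = 4, d(28) = 6, d(29) = 2, d(30) = 8, d(31) = 2, d(32) = 6, d(33) = 4, d(34) = 4, d(35) = 4, d(36) = 9, d(37) = 2, d(38) = 4, d(39) = 4, d(40) = 8, d(41) = 2, d(42) = 8, d(43) = 2, d(44) = 6, d(45) = 6, d(46) = 4, d(47) = 2, d(48) = 10, d(49) = 3, d(50) = 6, d(51) = 4, d(52) = 6, d(53) = 2, d(54) = 8, d(55) = 4, d(56) = 8, d(57) = 4, d(58) = 4, d(59) = 2, d(60) = 12, d(61) = 2, d(62) = 4, d(63) = 6, d(64) = 7, d(65) = 4, d(66) = 8, d(67) = 2, d(68) = 6, d(69) = 4, d(70) = 8, d(71) = 2, d(72) = 12, d(73) = 2, d(74) = 4, d(75) = 6, d(76) = 6, d(77) = 4, d(78) = 8, d(79) = 2, d(80) = 10, d(81) = 5, d(82) = 4, d(83) = 2, d(84) = 12, d(85) = 4, d(86) = 4, d(87) = 4, d(88) = 8, d(89) = 2, d(90) = 12, d(91) = 4, d(92) = 6, d(93) = 4, d(94) = 4, d(95) = 4, d(96) = 12, d(97) = 2, d(98) = 6, d(99) = 6, d(100) = 9, d(101) = 2, d(102) = 8, d(103) = 2, d(104) = 8, d(105) = 8, d(106) = 4, d(107) = 2, d(108) = 12, d(109) = 2, d(110) = 8, d(111) = 4, d(112) = 10, d(113) = 2, d(114) = 8, d(115) = 4, d(116) = 6, d(117) = 6, d(118) = 4, d(119) = 4, d(120) = 16, d(121) = 3, d(122) = 4, d(123) = 4, d(124) = 6, d(125) = 4, d(126) = 12, d(127) = 2, d(128) = 8, d(129) = 4, d(130) = 8, d(131) = 2, d(132) = 12, d(133) = 4, d(134) = 4, d(135) = 8, d(136) = 8, d(137) = 2, d(138) = 8, d(139) = 2, d(140) = 12, d(141) = 4, d(142) = 4, d(143) = 4, d(144) = 15, d(145) = 4, d(146) = 4, d(147) = 6, d(148) = 6, d(149) = 2, d(150) = 12, d(151) = 2, d(152) = 8, d(153) = 6, d(154) = 8, d(155) = 4, d(156) = 12, d(157) = 2, d(158) = 4, d(159) = 4, d(160) = 12, d(161) = 4, d(162) = 10, d(163) = 2, d(164) = 6, d(165) = 8, d(166) = 4, d(167) = 2, d(168) = 16, d(169) = 3, d(170) = 8, d(171) = 6, d(172) = 6, d(173) = 2, d(174) = 8, d(175) = 6, d(176) = 10, d(177) = 4, d(178) = 4, d(179) = 2, d(180) = 18, d(181) = 2, d(182) = 8, d(183) = 4, d(184) = 8, d(185) = 4, d(186) = 8, d(187) = 4, d(188) = 6, d(189) = 8, d(190) = 8, d(191) = 2, d(192) = 14, d(193) = 2, d(194) = 4, d(195) = 8, d(196) = 9, d(197) = 2, d(198) = 12. Summing all 198 values: 1084. (Dirichlet's divisor formula: Σ_{n ≤ x} d(n) = x ln(x) + (2γ − 1) x + O(√x). For x = 198, the asymptotic estimate is ≈ 1077.65.)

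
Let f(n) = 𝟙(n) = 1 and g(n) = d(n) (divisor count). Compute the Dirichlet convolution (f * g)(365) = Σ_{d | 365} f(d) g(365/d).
(𝟙 * d)(365) = 9

Divisors of 365: [1, 5, 73, 365]. For each d | 365:
  d = 1: 𝟙(1) · d(365/1) = 1 · 4 = 4
  d = 5: 𝟙(5) · d(365/5) = 1 · 2 = 2
  d = 73: 𝟙(73) · d(365/73) = 1 · 2 = 2
  d = 365: 𝟙(365) · d(365/365) = 1 · 1 = 1
Summing: (𝟙 * d)(365) = 4 + 2 + 2 + 1 = 9.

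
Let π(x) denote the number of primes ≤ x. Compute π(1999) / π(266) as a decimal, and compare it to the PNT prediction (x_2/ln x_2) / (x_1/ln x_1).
π(1999)/π(266) = 303/56 ≈ 5.4107;  PNT prediction ≈ 5.5208.

π(266) = 56 and π(1999) = 303, so π(1999)/π(266) ≈ 5.4107. The PNT-predicted ratio is (1999/ln(1999)) / (266/ln(266)) ≈ 5.5208. The two agree to within a few percent, as expected.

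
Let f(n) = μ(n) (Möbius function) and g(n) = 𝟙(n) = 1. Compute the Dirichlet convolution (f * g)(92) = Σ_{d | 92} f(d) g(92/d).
(μ * 𝟙)(92) = 0

Divisors of 92: [1, 2, 4, 23, 46, 92]. For each d | 92:
  d = 1: μ(1) · 𝟙(92/1) = 1 · 1 = 1
  d = 2: μ(2) · 𝟙(92/2) = -1 · 1 = -1
  d = 4: μ(4) · 𝟙(92/4) = 0 · 1 = 0
  d = 23: μ(23) · 𝟙(92/23) = -1 · 1 = -1
  d = 46: μ(46) · 𝟙(92/46) = 1 · 1 = 1
  d = 92: μ(92) · 𝟙(92/92) = 0 · 1 = 0
Summing: (μ * 𝟙)(92) = 1 + -1 + 0 + -1 + 1 + 0 = 0.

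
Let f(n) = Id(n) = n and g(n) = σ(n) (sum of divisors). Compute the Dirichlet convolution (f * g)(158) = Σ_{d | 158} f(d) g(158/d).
(Id * σ)(158) = 795

Divisors of 158: [1, 2, 79, 158]. For each d | 158:
  d = 1: Id(1) · σ(158/1) = 1 · 240 = 240
  d = 2: Id(2) · σ(158/2) = 2 · 80 = 160
  d = 79: Id(79) · σ(158/79) = 79 · 3 = 237
  d = 158: Id(158) · σ(158/158) = 158 · 1 = 158
Summing: (Id * σ)(158) = 240 + 160 + 237 + 158 = 795.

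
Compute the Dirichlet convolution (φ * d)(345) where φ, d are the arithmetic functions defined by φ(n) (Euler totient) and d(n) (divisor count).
(φ * d)(345) = 576

Divisors of 345: [1, 3, 5, 15, 23, 69, 115, 345]. For each d | 345:
  d = 1: φ(1) · d(345/1) = 1 · 8 = 8
  d = 3: φ(3) · d(345/3) = 2 · 4 = 8
  d = 5: φ(5) · d(345/5) = 4 · 4 = 16
  d = 15: φ(15) · d(345/15) = 8 · 2 = 16
  d = 23: φ(23) · d(345/23) = 22 · 4 = 88
  d = 69: φ(69) · d(345/69) = 44 · 2 = 88
  d = 115: φ(115) · d(345/115) = 88 · 2 = 176
  d = 345: φ(345) · d(345/345) = 176 · 1 = 176
Summing: (φ * d)(345) = 8 + 8 + 16 + 16 + 88 + 88 + 176 + 176 = 576.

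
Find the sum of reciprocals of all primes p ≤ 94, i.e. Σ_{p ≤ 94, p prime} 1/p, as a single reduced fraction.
Σ 1/p = 42605658161771733665696611824842057/23768741896345550770650537601358310

π(94) = 24, so the primes ≤ 94 are [2, 3, 5, 7, 11, 13, 17, 19, 23, 29, 31, 37, 41, 43, 47, 53, 59, 61, 67, 71, 73, 79, 83, 89]. Summing 1/p over these primes: 42605658161771733665696611824842057/23768741896345550770650537601358310 ≈ 1.7925. Mertens estimate ln ln(94) + 0.2615 ≈ 1.7751.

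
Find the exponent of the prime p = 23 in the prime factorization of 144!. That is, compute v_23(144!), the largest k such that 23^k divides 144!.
v_23(144!) = 6

Legendre's formula: v_p(n!) = Σ_{k ≥ 1} ⌊n / p^k⌋. For p = 23, n = 144, the terms are:
  ⌊144/23^1⌋ = ⌊144/23⌋ = 6
(the next term ⌊144/23^2⌋ = 0, terminating the sum). Summing: v_23(144!) = 6 = 6.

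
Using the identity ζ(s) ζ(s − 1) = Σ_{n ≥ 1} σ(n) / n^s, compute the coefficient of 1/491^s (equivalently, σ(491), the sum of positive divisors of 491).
σ(491) = 492

In the product (Σ m^0/m^s)(Σ k / k^s) = Σ (Σ_{d | n} d) / n^s, the coefficient of 1/n^s is σ(n) = Σ_{d | n} d. For n = 491, divisors are [1, 491]; summing: σ(491) = 492.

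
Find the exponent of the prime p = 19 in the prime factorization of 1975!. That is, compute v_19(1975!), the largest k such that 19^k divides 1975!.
v_19(1975!) = 108

Legendre's formula: v_p(n!) = Σ_{k ≥ 1} ⌊n / p^k⌋. For p = 19, n = 1975, the terms are:
  ⌊1975/19^1⌋ = ⌊1975/19⌋ = 103
  ⌊1975/19^2⌋ = ⌊1975/361⌋ = 5
(the next term ⌊1975/19^3⌋ = 0, terminating the sum). Summing: v_19(1975!) = 103 + 5 = 108.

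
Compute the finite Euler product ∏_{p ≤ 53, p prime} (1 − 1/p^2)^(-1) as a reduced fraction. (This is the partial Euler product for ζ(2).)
∏ = 35034630647548196605993834769/21373637931227167970033664000

The primes p ≤ 53 are [2, 3, 5, 7, 11, 13, 17, 19, 23, 29, 31, 37, 41, 43, 47, 53]. For each prime, (1 − 1/p^2)^(-1) = p^2 / (p^2 − 1). The product is (1 − 1/2^2)^(-1), (1 − 1/3^2)^(-1), (1 − 1/5^2)^(-1), (1 − 1/7^2)^(-1), (1 − 1/11^2)^(-1), (1 − 1/13^2)^(-1), (1 − 1/17^2)^(-1), (1 − 1/19^2)^(-1), (1 − 1/23^2)^(-1), (1 − 1/29^2)^(-1), (1 − 1/31^2)^(-1), (1 − 1/37^2)^(-1), (1 − 1/41^2)^(-1), (1 − 1/43^2)^(-1), (1 − 1/47^2)^(-1), (1 − 1/53^2)^(-1) = ∏ p^2 / (p^2 − 1) = 35034630647548196605993834769/21373637931227167970033664000.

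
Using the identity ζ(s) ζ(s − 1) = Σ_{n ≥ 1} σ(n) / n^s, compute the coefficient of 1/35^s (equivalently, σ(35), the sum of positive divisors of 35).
σ(35) = 48

In the product (Σ m^0/m^s)(Σ k / k^s) = Σ (Σ_{d | n} d) / n^s, the coefficient of 1/n^s is σ(n) = Σ_{d | n} d. For n = 35, divisors are [1, 5, 7, 35]; summing: σ(35) = 48.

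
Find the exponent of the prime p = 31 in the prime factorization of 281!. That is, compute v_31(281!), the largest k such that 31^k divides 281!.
v_31(281!) = 9

Legendre's formula: v_p(n!) = Σ_{k ≥ 1} ⌊n / p^k⌋. For p = 31, n = 281, the terms are:
  ⌊281/31^1⌋ = ⌊281/31⌋ = 9
(the next term ⌊281/31^2⌋ = 0, terminating the sum). Summing: v_31(281!) = 9 = 9.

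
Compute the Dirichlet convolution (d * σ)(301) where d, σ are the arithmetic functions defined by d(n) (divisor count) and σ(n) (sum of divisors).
(d * σ)(301) = 460

Divisors of 301: [1, 7, 43, 301]. For each d | 301:
  d = 1: d(1) · σ(301/1) = 1 · 352 = 352
  d = 7: d(7) · σ(301/7) = 2 · 44 = 88
  d = 43: d(43) · σ(301/43) = 2 · 8 = 16
  d = 301: d(301) · σ(301/301) = 4 · 1 = 4
Summing: (d * σ)(301) = 352 + 88 + 16 + 4 = 460.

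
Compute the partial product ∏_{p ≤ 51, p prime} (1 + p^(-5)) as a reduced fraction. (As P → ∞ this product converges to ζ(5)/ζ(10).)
∏ = 77350420258916008694441522216355088445733760320747817275637792505856/74669957780522328018216335873020857442299719217280893302140029444835

The primes p ≤ 51 are [2, 3, 5, 7, 11, 13, 17, 19, 23, 29, 31, 37, 41, 43, 47]. For each, (1 + 1/p^5) = (p^5 + 1)/p^5. Multiplying these fractions over p ∈ [2, 3, 5, 7, 11, 13, 17, 19, 23, 29, 31, 37, 41, 43, 47] gives 77350420258916008694441522216355088445733760320747817275637792505856/74669957780522328018216335873020857442299719217280893302140029444835. (In the limit P → ∞ this tends to ζ(5)/ζ(10).)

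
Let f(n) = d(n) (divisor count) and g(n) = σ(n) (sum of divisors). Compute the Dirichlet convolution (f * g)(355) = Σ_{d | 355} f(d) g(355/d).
(d * σ)(355) = 592

Divisors of 355: [1, 5, 71, 355]. For each d | 355:
  d = 1: d(1) · σ(355/1) = 1 · 432 = 432
  d = 5: d(5) · σ(355/5) = 2 · 72 = 144
  d = 71: d(71) · σ(355/71) = 2 · 6 = 12
  d = 355: d(355) · σ(355/355) = 4 · 1 = 4
Summing: (d * σ)(355) = 432 + 144 + 12 + 4 = 592.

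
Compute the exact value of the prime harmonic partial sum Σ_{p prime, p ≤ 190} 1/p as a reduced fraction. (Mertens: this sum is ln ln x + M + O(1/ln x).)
Σ 1/p = 10408867916382550633331528920459565913027063402071390584941986323453055203/5397346292805549782720214077673687806275517530364350655459511599582614290

π(190) = 42, so the primes ≤ 190 are [2, 3, 5, 7, 11, 13, 17, 19, 23, 29, 31, 37, 41, 43, 47, 53, 59, 61, 67, 71, 73, 79, 83, 89, 97, 101, 103, 107, 109, 113, 127, 131, 137, 139, 149, 151, 157, 163, 167, 173, 179, 181]. Summing 1/p over these primes: 10408867916382550633331528920459565913027063402071390584941986323453055203/5397346292805549782720214077673687806275517530364350655459511599582614290 ≈ 1.9285. Mertens estimate ln ln(190) + 0.2615 ≈ 1.9192.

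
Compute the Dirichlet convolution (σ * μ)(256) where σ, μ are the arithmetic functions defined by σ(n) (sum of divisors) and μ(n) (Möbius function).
(σ * μ)(256) = 256

Divisors of 256: [1, 2, 4, 8, 16, 32, 64, 128, 256]. For each d | 256:
  d = 1: σ(1) · μ(256/1) = 1 · 0 = 0
  d = 2: σ(2) · μ(256/2) = 3 · 0 = 0
  d = 4: σ(4) · μ(256/4) = 7 · 0 = 0
  d = 8: σ(8) · μ(256/8) = 15 · 0 = 0
  d = 16: σ(16) · μ(256/16) = 31 · 0 = 0
  d = 32: σ(32) · μ(256/32) = 63 · 0 = 0
  d = 64: σ(64) · μ(256/64) = 127 · 0 = 0
  d = 128: σ(128) · μ(256/128) = 255 · -1 = -255
  d = 256: σ(256) · μ(256/256) = 511 · 1 = 511
Summing: (σ * μ)(256) = 0 + 0 + 0 + 0 + 0 + 0 + 0 + -255 + 511 = 256.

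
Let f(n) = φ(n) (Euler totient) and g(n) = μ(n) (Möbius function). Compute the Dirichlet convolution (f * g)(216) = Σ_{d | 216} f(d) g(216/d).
(φ * μ)(216) = 24

Divisors of 216: [1, 2, 3, 4, 6, 8, 9, 12, 18, 24, 27, 36, 54, 72, 108, 216]. For each d | 216:
  d = 1: φ(1) · μ(216/1) = 1 · 0 = 0
  d = 2: φ(2) · μ(216/2) = 1 · 0 = 0
  d = 3: φ(3) · μ(216/3) = 2 · 0 = 0
  d = 4: φ(4) · μ(216/4) = 2 · 0 = 0
  d = 6: φ(6) · μ(216/6) = 2 · 0 = 0
  d = 8: φ(8) · μ(216/8) = 4 · 0 = 0
  d = 9: φ(9) · μ(216/9) = 6 · 0 = 0
  d = 12: φ(12) · μ(216/12) = 4 · 0 = 0
  d = 18: φ(18) · μ(216/18) = 6 · 0 = 0
  d = 24: φ(24) · μ(216/24) = 8 · 0 = 0
  d = 27: φ(27) · μ(216/27) = 18 · 0 = 0
  d = 36: φ(36) · μ(216/36) = 12 · 1 = 12
  d = 54: φ(54) · μ(216/54) = 18 · 0 = 0
  d = 72: φ(72) · μ(216/72) = 24 · -1 = -24
  d = 108: φ(108) · μ(216/108) = 36 · -1 = -36
  d = 216: φ(216) · μ(216/216) = 72 · 1 = 72
Summing: (φ * μ)(216) = 0 + 0 + 0 + 0 + 0 + 0 + 0 + 0 + 0 + 0 + 0 + 12 + 0 + -24 + -36 + 72 = 24.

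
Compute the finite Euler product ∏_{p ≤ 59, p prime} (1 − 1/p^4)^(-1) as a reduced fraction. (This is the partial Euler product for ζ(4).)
∏ = 313771926178857385645450905033468281439563920601420761/289906031739275464495518328120881551769600000000000000

The primes p ≤ 59 are [2, 3, 5, 7, 11, 13, 17, 19, 23, 29, 31, 37, 41, 43, 47, 53, 59]. For each prime, (1 − 1/p^4)^(-1) = p^4 / (p^4 − 1). The product is (1 − 1/2^4)^(-1), (1 − 1/3^4)^(-1), (1 − 1/5^4)^(-1), (1 − 1/7^4)^(-1), (1 − 1/11^4)^(-1), (1 − 1/13^4)^(-1), (1 − 1/17^4)^(-1), (1 − 1/19^4)^(-1), (1 − 1/23^4)^(-1), (1 − 1/29^4)^(-1), (1 − 1/31^4)^(-1), (1 − 1/37^4)^(-1), (1 − 1/41^4)^(-1), (1 − 1/43^4)^(-1), (1 − 1/47^4)^(-1), (1 − 1/53^4)^(-1), (1 − 1/59^4)^(-1) = ∏ p^4 / (p^4 − 1) = 313771926178857385645450905033468281439563920601420761/289906031739275464495518328120881551769600000000000000.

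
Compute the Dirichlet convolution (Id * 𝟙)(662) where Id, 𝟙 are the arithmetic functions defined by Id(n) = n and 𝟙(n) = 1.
(Id * 𝟙)(662) = 996

Divisors of 662: [1, 2, 331, 662]. For each d | 662:
  d = 1: Id(1) · 𝟙(662/1) = 1 · 1 = 1
  d = 2: Id(2) · 𝟙(662/2) = 2 · 1 = 2
  d = 331: Id(331) · 𝟙(662/331) = 331 · 1 = 331
  d = 662: Id(662) · 𝟙(662/662) = 662 · 1 = 662
Summing: (Id * 𝟙)(662) = 1 + 2 + 331 + 662 = 996.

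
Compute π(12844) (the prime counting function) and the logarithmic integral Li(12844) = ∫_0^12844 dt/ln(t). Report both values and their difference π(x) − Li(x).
π(12844) = 1531;  Li(12844) ≈ 1550.63;  π(x) − Li(x) ≈ -19.63.

Direct count of primes ≤ 12844 gives π(12844) = 1531. Numerical evaluation of the logarithmic integral gives Li(12844) ≈ 1550.63. The difference π(x) − Li(x) ≈ -19.63 is typically negative for small/moderate x (Li(x) overestimates), though Littlewood's theorem shows this sign changes infinitely often.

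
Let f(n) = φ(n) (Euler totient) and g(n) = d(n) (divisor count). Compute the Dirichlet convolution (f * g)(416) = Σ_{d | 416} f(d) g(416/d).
(φ * d)(416) = 882

Divisors of 416: [1, 2, 4, 8, 13, 16, 26, 32, 52, 104, 208, 416]. For each d | 416:
  d = 1: φ(1) · d(416/1) = 1 · 12 = 12
  d = 2: φ(2) · d(416/2) = 1 · 10 = 10
  d = 4: φ(4) · d(416/4) = 2 · 8 = 16
  d = 8: φ(8) · d(416/8) = 4 · 6 = 24
  d = 13: φ(13) · d(416/13) = 12 · 6 = 72
  d = 16: φ(16) · d(416/16) = 8 · 4 = 32
  d = 26: φ(26) · d(416/26) = 12 · 5 = 60
  d = 32: φ(32) · d(416/32) = 16 · 2 = 32
  d = 52: φ(52) · d(416/52) = 24 · 4 = 96
  d = 104: φ(104) · d(416/104) = 48 · 3 = 144
  d = 208: φ(208) · d(416/208) = 96 · 2 = 192
  d = 416: φ(416) · d(416/416) = 192 · 1 = 192
Summing: (φ * d)(416) = 12 + 10 + 16 + 24 + 72 + 32 + 60 + 32 + 96 + 144 + 192 + 192 = 882.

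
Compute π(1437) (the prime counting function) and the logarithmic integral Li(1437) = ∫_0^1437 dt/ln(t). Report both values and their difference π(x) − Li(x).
π(1437) = 227;  Li(1437) ≈ 239.17;  π(x) − Li(x) ≈ -12.17.

Direct count of primes ≤ 1437 gives π(1437) = 227. Numerical evaluation of the logarithmic integral gives Li(1437) ≈ 239.17. The difference π(x) − Li(x) ≈ -12.17 is typically negative for small/moderate x (Li(x) overestimates), though Littlewood's theorem shows this sign changes infinitely often.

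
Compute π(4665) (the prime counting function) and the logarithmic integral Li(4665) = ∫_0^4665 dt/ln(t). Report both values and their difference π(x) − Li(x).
π(4665) = 631;  Li(4665) ≈ 644.79;  π(x) − Li(x) ≈ -13.79.

Direct count of primes ≤ 4665 gives π(4665) = 631. Numerical evaluation of the logarithmic integral gives Li(4665) ≈ 644.79. The difference π(x) − Li(x) ≈ -13.79 is typically negative for small/moderate x (Li(x) overestimates), though Littlewood's theorem shows this sign changes infinitely often.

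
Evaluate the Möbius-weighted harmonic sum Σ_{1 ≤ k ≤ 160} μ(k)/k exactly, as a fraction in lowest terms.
Σ μ(k)/k = 64913714004742152105857055486137916673345137521594294887693/5053595284816784977233681012564534887436795806841425346061410

Values of μ(k) for 1 ≤ k ≤ 160: μ(1) = 1, μ(2) = -1, μ(3) = -1, μ(5) = -1, μ(6) = 1, μ(7) = -1, μ(10) = 1, μ(11) = -1, μ(13) = -1, μ(14) = 1, μ(15) = 1, μ(17) = -1, μ(19) = -1, μ(21) = 1, μ(22) = 1, μ(23) = -1, μ(26) = 1, μ(29) = -1, μ(30) = -1, μ(31) = -1, μ(33) = 1, μ(34) = 1, μ(35) = 1, μ(37) = -1, μ(38) = 1, μ(39) = 1, μ(41) = -1, μ(42) = -1, μ(43) = -1, μ(46) = 1, μ(47) = -1, μ(51) = 1, μ(53) = -1, μ(55) = 1, μ(57) = 1, μ(58) = 1, μ(59) = -1, μ(61) = -1, μ(62) = 1, μ(65) = 1, μ(66) = -1, μ(67) = -1, μ(69) = 1, μ(70) = -1, μ(71) = -1, μ(73) = -1, μ(74) = 1, μ(77) = 1, μ(78) = -1, μ(79) = -1, μ(82) = 1, μ(83) = -1, μ(85) = 1, μ(86) = 1, μ(87) = 1, μ(89) = -1, μ(91) = 1, μ(93) = 1, μ(94) = 1, μ(95) = 1, μ(97) = -1, μ(101) = -1, μ(102) = -1, μ(103) = -1, μ(105) = -1, μ(106) = 1, μ(107) = -1, μ(109) = -1, μ(110) = -1, μ(111) = 1, μ(113) = -1, μ(114) = -1, μ(115) = 1, μ(118) = 1, μ(119) = 1, μ(122) = 1, μ(123) = 1, μ(127) = -1, μ(129) = 1, μ(130) = -1, μ(131) = -1, μ(133) = 1, μ(134) = 1, μ(137) = -1, μ(138) = -1, μ(139) = -1, μ(141) = 1, μ(142) = 1, μ(143) = 1, μ(145) = 1, μ(146) = 1, μ(149) = -1, μ(151) = -1, μ(154) = -1, μ(155) = 1, μ(157) = -1, μ(158) = 1, μ(159) = 1, with μ = 0 on non-squarefree integers. Summing μ(k)/k for k where μ(k) ≠ 0 gives 64913714004742152105857055486137916673345137521594294887693/5053595284816784977233681012564534887436795806841425346061410 ≈ 0.0128. (PNT ⟺ this sum → 0 as n → ∞.)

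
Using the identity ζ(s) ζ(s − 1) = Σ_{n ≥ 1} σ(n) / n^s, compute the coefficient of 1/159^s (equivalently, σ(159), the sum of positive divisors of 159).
σ(159) = 216

In the product (Σ m^0/m^s)(Σ k / k^s) = Σ (Σ_{d | n} d) / n^s, the coefficient of 1/n^s is σ(n) = Σ_{d | n} d. For n = 159, divisors are [1, 3, 53, 159]; summing: σ(159) = 216.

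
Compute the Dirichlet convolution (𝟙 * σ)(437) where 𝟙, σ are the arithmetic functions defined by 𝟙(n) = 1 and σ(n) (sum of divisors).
(𝟙 * σ)(437) = 525

Divisors of 437: [1, 19, 23, 437]. For each d | 437:
  d = 1: 𝟙(1) · σ(437/1) = 1 · 480 = 480
  d = 19: 𝟙(19) · σ(437/19) = 1 · 24 = 24
  d = 23: 𝟙(23) · σ(437/23) = 1 · 20 = 20
  d = 437: 𝟙(437) · σ(437/437) = 1 · 1 = 1
Summing: (𝟙 * σ)(437) = 480 + 24 + 20 + 1 = 525.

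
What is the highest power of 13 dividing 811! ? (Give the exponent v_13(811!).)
v_13(811!) = 66

Legendre's formula: v_p(n!) = Σ_{k ≥ 1} ⌊n / p^k⌋. For p = 13, n = 811, the terms are:
  ⌊811/13^1⌋ = ⌊811/13⌋ = 62
  ⌊811/13^2⌋ = ⌊811/169⌋ = 4
(the next term ⌊811/13^3⌋ = 0, terminating the sum). Summing: v_13(811!) = 62 + 4 = 66.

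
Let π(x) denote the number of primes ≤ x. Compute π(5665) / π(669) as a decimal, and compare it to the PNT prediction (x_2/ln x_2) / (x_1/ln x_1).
π(5665)/π(669) = 746/121 ≈ 6.1653;  PNT prediction ≈ 6.3746.

π(669) = 121 and π(5665) = 746, so π(5665)/π(669) ≈ 6.1653. The PNT-predicted ratio is (5665/ln(5665)) / (669/ln(669)) ≈ 6.3746. The two agree to within a few percent, as expected.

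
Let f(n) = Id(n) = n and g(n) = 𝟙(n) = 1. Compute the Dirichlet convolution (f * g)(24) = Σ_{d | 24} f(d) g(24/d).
(Id * 𝟙)(24) = 60

Divisors of 24: [1, 2, 3, 4, 6, 8, 12, 24]. For each d | 24:
  d = 1: Id(1) · 𝟙(24/1) = 1 · 1 = 1
  d = 2: Id(2) · 𝟙(24/2) = 2 · 1 = 2
  d = 3: Id(3) · 𝟙(24/3) = 3 · 1 = 3
  d = 4: Id(4) · 𝟙(24/4) = 4 · 1 = 4
  d = 6: Id(6) · 𝟙(24/6) = 6 · 1 = 6
  d = 8: Id(8) · 𝟙(24/8) = 8 · 1 = 8
  d = 12: Id(12) · 𝟙(24/12) = 12 · 1 = 12
  d = 24: Id(24) · 𝟙(24/24) = 24 · 1 = 24
Summing: (Id * 𝟙)(24) = 1 + 2 + 3 + 4 + 6 + 8 + 12 + 24 = 60.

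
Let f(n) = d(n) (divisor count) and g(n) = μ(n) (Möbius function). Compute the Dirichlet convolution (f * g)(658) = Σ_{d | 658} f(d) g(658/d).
(d * μ)(658) = 1

Divisors of 658: [1, 2, 7, 14, 47, 94, 329, 658]. For each d | 658:
  d = 1: d(1) · μ(658/1) = 1 · -1 = -1
  d = 2: d(2) · μ(658/2) = 2 · 1 = 2
  d = 7: d(7) · μ(658/7) = 2 · 1 = 2
  d = 14: d(14) · μ(658/14) = 4 · -1 = -4
  d = 47: d(47) · μ(658/47) = 2 · 1 = 2
  d = 94: d(94) · μ(658/94) = 4 · -1 = -4
  d = 329: d(329) · μ(658/329) = 4 · -1 = -4
  d = 658: d(658) · μ(658/658) = 8 · 1 = 8
Summing: (d * μ)(658) = -1 + 2 + 2 + -4 + 2 + -4 + -4 + 8 = 1.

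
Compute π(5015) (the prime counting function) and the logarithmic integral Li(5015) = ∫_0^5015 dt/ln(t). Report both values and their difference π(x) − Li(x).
π(5015) = 672;  Li(5015) ≈ 686.04;  π(x) − Li(x) ≈ -14.04.

Direct count of primes ≤ 5015 gives π(5015) = 672. Numerical evaluation of the logarithmic integral gives Li(5015) ≈ 686.04. The difference π(x) − Li(x) ≈ -14.04 is typically negative for small/moderate x (Li(x) overestimates), though Littlewood's theorem shows this sign changes infinitely often.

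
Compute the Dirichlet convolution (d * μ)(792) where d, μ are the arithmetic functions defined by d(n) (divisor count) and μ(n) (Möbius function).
(d * μ)(792) = 1

Divisors of 792: [1, 2, 3, 4, 6, 8, 9, 11, 12, 18, 22, 24, 33, 36, 44, 66, 72, 88, 99, 132, 198, 264, 396, 792]. For each d | 792:
  d = 1: d(1) · μ(792/1) = 1 · 0 = 0
  d = 2: d(2) · μ(792/2) = 2 · 0 = 0
  d = 3: d(3) · μ(792/3) = 2 · 0 = 0
  d = 4: d(4) · μ(792/4) = 3 · 0 = 0
  d = 6: d(6) · μ(792/6) = 4 · 0 = 0
  d = 8: d(8) · μ(792/8) = 4 · 0 = 0
  d = 9: d(9) · μ(792/9) = 3 · 0 = 0
  d = 11: d(11) · μ(792/11) = 2 · 0 = 0
  d = 12: d(12) · μ(792/12) = 6 · -1 = -6
  d = 18: d(18) · μ(792/18) = 6 · 0 = 0
  d = 22: d(22) · μ(792/22) = 4 · 0 = 0
  d = 24: d(24) · μ(792/24) = 8 · 1 = 8
  d = 33: d(33) · μ(792/33) = 4 · 0 = 0
  d = 36: d(36) · μ(792/36) = 9 · 1 = 9
  d = 44: d(44) · μ(792/44) = 6 · 0 = 0
  d = 66: d(66) · μ(792/66) = 8 · 0 = 0
  d = 72: d(72) · μ(792/72) = 12 · -1 = -12
  d = 88: d(88) · μ(792/88) = 8 · 0 = 0
  d = 99: d(99) · μ(792/99) = 6 · 0 = 0
  d = 132: d(132) · μ(792/132) = 12 · 1 = 12
  d = 198: d(198) · μ(792/198) = 12 · 0 = 0
  d = 264: d(264) · μ(792/264) = 16 · -1 = -16
  d = 396: d(396) · μ(792/396) = 18 · -1 = -18
  d = 792: d(792) · μ(792/792) = 24 · 1 = 24
Summing: (d * μ)(792) = 0 + 0 + 0 + 0 + 0 + 0 + 0 + 0 + -6 + 0 + 0 + 8 + 0 + 9 + 0 + 0 + -12 + 0 + 0 + 12 + 0 + -16 + -18 + 24 = 1.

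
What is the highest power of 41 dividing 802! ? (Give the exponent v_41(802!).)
v_41(802!) = 19

Legendre's formula: v_p(n!) = Σ_{k ≥ 1} ⌊n / p^k⌋. For p = 41, n = 802, the terms are:
  ⌊802/41^1⌋ = ⌊802/41⌋ = 19
(the next term ⌊802/41^2⌋ = 0, terminating the sum). Summing: v_41(802!) = 19 = 19.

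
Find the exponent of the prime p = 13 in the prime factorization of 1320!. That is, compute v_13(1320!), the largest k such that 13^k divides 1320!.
v_13(1320!) = 108

Legendre's formula: v_p(n!) = Σ_{k ≥ 1} ⌊n / p^k⌋. For p = 13, n = 1320, the terms are:
  ⌊1320/13^1⌋ = ⌊1320/13⌋ = 101
  ⌊1320/13^2⌋ = ⌊1320/169⌋ = 7
(the next term ⌊1320/13^3⌋ = 0, terminating the sum). Summing: v_13(1320!) = 101 + 7 = 108.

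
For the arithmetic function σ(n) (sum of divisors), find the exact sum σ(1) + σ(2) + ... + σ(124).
Σ_{n ≤ 124} σ(n) = 12684

Compute σ(n) for each 1 ≤ n ≤ 124: σ(1) = 1, σ(2) = 3, σ(3) = 4, σ(4) = 7, σ(5) = 6, σ(6) = 12, σ(7) = 8, σ(8) = 15, σ(9) = 13, σ(10) = 18, σ(11) = 12, σ(12) = 28, σ(13) = 14, σ(14) = 24, σ(15) = 24, σ(16) = 31, σ(17) = 18, σ(18) = 39, σ(19) = 20, σ(20) = 42, σ(21) = 32, σ(22) = 36, σ(23) = 24, σ(24) = 60, σ(25) = 31, σ(26) = 42, σ(27) = 40, σ(28) = 56, σ(29) = 30, σ(30) = 72, σ(31) = 32, σ(32) = 63, σ(33) = 48, σ(34) = 54, σ(35) = 48, σ(36) = 91, σ(37) = 38, σ(38) = 60, σ(39) = 56, σ(40) = 90, σ(41) = 42, σ(42) = 96, σ(43) = 44, σ(44) = 84, σ(45) = 78, σ(46) = 72, σ(47) = 48, σ(48) = 124, σ(49) = 57, σ(50) = 93, σ(51) = 72, σ(52) = 98, σ(53) = 54, σ(54) = 120, σ(55) = 72, σ(56) = 120, σ(57) = 80, σ(58) = 90, σ(59) = 60, σ(60) = 168, σ(61) = 62, σ(62) = 96, σ(63) = 104, σ(64) = 127, σ(65) = 84, σ(66) = 144, σ(67) = 68, σ(68) = 126, σ(69) = 96, σ(70) = 144, σ(71) = 72, σ(72) = 195, σ(73) = 74, σ(74) = 114, σ(75) = 124, σ(76) = 140, σ(77) = 96, σ(78) = 168, σ(79) = 80, σ(80) = 186, σ(81) = 121, σ(82) = 126, σ(83) = 84, σ(84) = 224, σ(85) = 108, σ(86) = 132, σ(87) = 120, σ(88) = 180, σ(89) = 90, σ(90) = 234, σ(91) = 112, σ(92) = 168, σ(93) = 128, σ(94) = 144, σ(95) = 120, σ(96) = 252, σ(97) = 98, σ(98) = 171, σ(99) = 156, σ(100) = 217, σ(101) = 102, σ(102) = 216, σ(103) = 104, σ(104) = 210, σ(105) = 192, σ(106) = 162, σ(107) = 108, σ(108) = 280, σ(109) = 110, σ(110) = 216, σ(111) = 152, σ(112) = 248, σ(113) = 114, σ(114) = 240, σ(115) = 144, σ(116) = 210, σ(117) = 182, σ(118) = 180, σ(119) = 144, σ(120) = 360, σ(121) = 133, σ(122) = 186, σ(123) = 168, σ(124) = 224. Summing all 124 values: 12684. (Average order: Σ_{n ≤ x} σ(n) ~ (π²/12) x². For x = 124, (π²/12)·124² ≈ 12646.25.)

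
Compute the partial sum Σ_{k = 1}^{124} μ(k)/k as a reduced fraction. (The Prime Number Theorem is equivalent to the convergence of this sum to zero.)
Σ μ(k)/k = 23090940688334333795050585396213953208427071/3161005464041760778814520629154366249327468699

Values of μ(k) for 1 ≤ k ≤ 124: μ(1) = 1, μ(2) = -1, μ(3) = -1, μ(5) = -1, μ(6) = 1, μ(7) = -1, μ(10) = 1, μ(11) = -1, μ(13) = -1, μ(14) = 1, μ(15) = 1, μ(17) = -1, μ(19) = -1, μ(21) = 1, μ(22) = 1, μ(23) = -1, μ(26) = 1, μ(29) = -1, μ(30) = -1, μ(31) = -1, μ(33) = 1, μ(34) = 1, μ(35) = 1, μ(37) = -1, μ(38) = 1, μ(39) = 1, μ(41) = -1, μ(42) = -1, μ(43) = -1, μ(46) = 1, μ(47) = -1, μ(51) = 1, μ(53) = -1, μ(55) = 1, μ(57) = 1, μ(58) = 1, μ(59) = -1, μ(61) = -1, μ(62) = 1, μ(65) = 1, μ(66) = -1, μ(67) = -1, μ(69) = 1, μ(70) = -1, μ(71) = -1, μ(73) = -1, μ(74) = 1, μ(77) = 1, μ(78) = -1, μ(79) = -1, μ(82) = 1, μ(83) = -1, μ(85) = 1, μ(86) = 1, μ(87) = 1, μ(89) = -1, μ(91) = 1, μ(93) = 1, μ(94) = 1, μ(95) = 1, μ(97) = -1, μ(101) = -1, μ(102) = -1, μ(103) = -1, μ(105) = -1, μ(106) = 1, μ(107) = -1, μ(109) = -1, μ(110) = -1, μ(111) = 1, μ(113) = -1, μ(114) = -1, μ(115) = 1, μ(118) = 1, μ(119) = 1, μ(122) = 1, μ(123) = 1, with μ = 0 on non-squarefree integers. Summing μ(k)/k for k where μ(k) ≠ 0 gives 23090940688334333795050585396213953208427071/3161005464041760778814520629154366249327468699 ≈ 0.0073. (PNT ⟺ this sum → 0 as n → ∞.)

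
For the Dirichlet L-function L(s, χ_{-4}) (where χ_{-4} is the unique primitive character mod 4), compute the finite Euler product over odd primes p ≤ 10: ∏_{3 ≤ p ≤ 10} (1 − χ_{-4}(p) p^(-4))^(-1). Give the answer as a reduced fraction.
∏ = 40516875/40968512

The odd primes p ≤ 10 are [3, 5, 7]. For each, χ(p) = 1 if p ≡ 1 mod 4, χ(p) = −1 if p ≡ 3 mod 4. Taking (1 − χ(p)/p^4)^(-1) = p^4/(p^4 − χ(p)): (1 − (-1)/3^4)^(-1) · (1 − (1)/5^4)^(-1) · (1 − (-1)/7^4)^(-1) = 40516875/40968512.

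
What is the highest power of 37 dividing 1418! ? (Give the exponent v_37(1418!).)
v_37(1418!) = 39

Legendre's formula: v_p(n!) = Σ_{k ≥ 1} ⌊n / p^k⌋. For p = 37, n = 1418, the terms are:
  ⌊1418/37^1⌋ = ⌊1418/37⌋ = 38
  ⌊1418/37^2⌋ = ⌊1418/1369⌋ = 1
(the next term ⌊1418/37^3⌋ = 0, terminating the sum). Summing: v_37(1418!) = 38 + 1 = 39.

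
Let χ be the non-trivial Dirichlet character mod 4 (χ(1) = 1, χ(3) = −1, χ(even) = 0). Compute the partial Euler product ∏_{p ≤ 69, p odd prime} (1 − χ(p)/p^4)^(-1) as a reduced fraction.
∏ = 1651066280281380138536686837541579766361280941939967829361597654494040671703/1669523570694536178861740034086625672835197425049896317943747132528787456000

The odd primes p ≤ 69 are [3, 5, 7, 11, 13, 17, 19, 23, 29, 31, 37, 41, 43, 47, 53, 59, 61, 67]. For each, χ(p) = 1 if p ≡ 1 mod 4, χ(p) = −1 if p ≡ 3 mod 4. Taking (1 − χ(p)/p^4)^(-1) = p^4/(p^4 − χ(p)): (1 − (-1)/3^4)^(-1) · (1 − (1)/5^4)^(-1) · (1 − (-1)/7^4)^(-1) · (1 − (-1)/11^4)^(-1) · (1 − (1)/13^4)^(-1) · (1 − (1)/17^4)^(-1) · (1 − (-1)/19^4)^(-1) · (1 − (-1)/23^4)^(-1) · (1 − (1)/29^4)^(-1) · (1 − (-1)/31^4)^(-1) · (1 − (1)/37^4)^(-1) · (1 − (1)/41^4)^(-1) · (1 − (-1)/43^4)^(-1) · (1 − (-1)/47^4)^(-1) · (1 − (1)/53^4)^(-1) · (1 − (-1)/59^4)^(-1) · (1 − (1)/61^4)^(-1) · (1 − (-1)/67^4)^(-1) = 1651066280281380138536686837541579766361280941939967829361597654494040671703/1669523570694536178861740034086625672835197425049896317943747132528787456000.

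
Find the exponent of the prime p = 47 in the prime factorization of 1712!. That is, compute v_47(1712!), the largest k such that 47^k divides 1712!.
v_47(1712!) = 36

Legendre's formula: v_p(n!) = Σ_{k ≥ 1} ⌊n / p^k⌋. For p = 47, n = 1712, the terms are:
  ⌊1712/47^1⌋ = ⌊1712/47⌋ = 36
(the next term ⌊1712/47^2⌋ = 0, terminating the sum). Summing: v_47(1712!) = 36 = 36.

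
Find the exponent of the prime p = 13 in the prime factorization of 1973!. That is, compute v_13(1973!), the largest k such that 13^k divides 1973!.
v_13(1973!) = 162

Legendre's formula: v_p(n!) = Σ_{k ≥ 1} ⌊n / p^k⌋. For p = 13, n = 1973, the terms are:
  ⌊1973/13^1⌋ = ⌊1973/13⌋ = 151
  ⌊1973/13^2⌋ = ⌊1973/169⌋ = 11
(the next term ⌊1973/13^3⌋ = 0, terminating the sum). Summing: v_13(1973!) = 151 + 11 = 162.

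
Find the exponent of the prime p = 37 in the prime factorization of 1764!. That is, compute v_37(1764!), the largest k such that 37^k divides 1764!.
v_37(1764!) = 48

Legendre's formula: v_p(n!) = Σ_{k ≥ 1} ⌊n / p^k⌋. For p = 37, n = 1764, the terms are:
  ⌊1764/37^1⌋ = ⌊1764/37⌋ = 47
  ⌊1764/37^2⌋ = ⌊1764/1369⌋ = 1
(the next term ⌊1764/37^3⌋ = 0, terminating the sum). Summing: v_37(1764!) = 47 + 1 = 48.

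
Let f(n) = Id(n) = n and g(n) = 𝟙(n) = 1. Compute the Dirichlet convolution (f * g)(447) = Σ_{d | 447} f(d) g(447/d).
(Id * 𝟙)(447) = 600

Divisors of 447: [1, 3, 149, 447]. For each d | 447:
  d = 1: Id(1) · 𝟙(447/1) = 1 · 1 = 1
  d = 3: Id(3) · 𝟙(447/3) = 3 · 1 = 3
  d = 149: Id(149) · 𝟙(447/149) = 149 · 1 = 149
  d = 447: Id(447) · 𝟙(447/447) = 447 · 1 = 447
Summing: (Id * 𝟙)(447) = 1 + 3 + 149 + 447 = 600.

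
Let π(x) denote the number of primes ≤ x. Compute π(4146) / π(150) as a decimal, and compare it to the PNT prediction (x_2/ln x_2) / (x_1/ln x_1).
π(4146)/π(150) = 570/35 ≈ 16.2857;  PNT prediction ≈ 16.6261.

π(150) = 35 and π(4146) = 570, so π(4146)/π(150) ≈ 16.2857. The PNT-predicted ratio is (4146/ln(4146)) / (150/ln(150)) ≈ 16.6261. The two agree to within a few percent, as expected.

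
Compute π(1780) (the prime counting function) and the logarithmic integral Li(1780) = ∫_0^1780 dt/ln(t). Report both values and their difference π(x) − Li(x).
π(1780) = 275;  Li(1780) ≈ 285.65;  π(x) − Li(x) ≈ -10.65.

Direct count of primes ≤ 1780 gives π(1780) = 275. Numerical evaluation of the logarithmic integral gives Li(1780) ≈ 285.65. The difference π(x) − Li(x) ≈ -10.65 is typically negative for small/moderate x (Li(x) overestimates), though Littlewood's theorem shows this sign changes infinitely often.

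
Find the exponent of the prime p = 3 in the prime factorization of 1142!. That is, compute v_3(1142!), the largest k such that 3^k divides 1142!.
v_3(1142!) = 567

Legendre's formula: v_p(n!) = Σ_{k ≥ 1} ⌊n / p^k⌋. For p = 3, n = 1142, the terms are:
  ⌊1142/3^1⌋ = ⌊1142/3⌋ = 380
  ⌊1142/3^2⌋ = ⌊1142/9⌋ = 126
  ⌊1142/3^3⌋ = ⌊1142/27⌋ = 42
  ⌊1142/3^4⌋ = ⌊1142/81⌋ = 14
  ⌊1142/3^5⌋ = ⌊1142/243⌋ = 4
  ⌊1142/3^6⌋ = ⌊1142/729⌋ = 1
(the next term ⌊1142/3^7⌋ = 0, terminating the sum). Summing: v_3(1142!) = 380 + 126 + 42 + 14 + 4 + 1 = 567.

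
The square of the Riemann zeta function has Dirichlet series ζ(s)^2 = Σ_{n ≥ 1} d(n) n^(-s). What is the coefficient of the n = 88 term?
d(88) = 8

ζ(s)^2 = (Σ 1/m^s)(Σ 1/k^s). The coefficient of 1/n^s in the product is the number of ordered pairs (m, k) with mk = n, which equals d(n). For n = 88, divisors are [1, 2, 4, 8, 11, 22, 44, 88], so d(88) = 8.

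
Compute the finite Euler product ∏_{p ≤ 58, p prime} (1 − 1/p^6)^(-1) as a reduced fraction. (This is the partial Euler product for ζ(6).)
∏ = 16399916697843255011967930971578711261087839227653922144798329822985430357794635/16120340632419383592544649060829667066167081196619966516987203957241678930116608

The primes p ≤ 58 are [2, 3, 5, 7, 11, 13, 17, 19, 23, 29, 31, 37, 41, 43, 47, 53]. For each prime, (1 − 1/p^6)^(-1) = p^6 / (p^6 − 1). The product is (1 − 1/2^6)^(-1), (1 − 1/3^6)^(-1), (1 − 1/5^6)^(-1), (1 − 1/7^6)^(-1), (1 − 1/11^6)^(-1), (1 − 1/13^6)^(-1), (1 − 1/17^6)^(-1), (1 − 1/19^6)^(-1), (1 − 1/23^6)^(-1), (1 − 1/29^6)^(-1), (1 − 1/31^6)^(-1), (1 − 1/37^6)^(-1), (1 − 1/41^6)^(-1), (1 − 1/43^6)^(-1), (1 − 1/47^6)^(-1), (1 − 1/53^6)^(-1) = ∏ p^6 / (p^6 − 1) = 16399916697843255011967930971578711261087839227653922144798329822985430357794635/16120340632419383592544649060829667066167081196619966516987203957241678930116608.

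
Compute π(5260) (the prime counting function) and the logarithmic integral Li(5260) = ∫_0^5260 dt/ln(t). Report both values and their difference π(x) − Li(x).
π(5260) = 697;  Li(5260) ≈ 714.72;  π(x) − Li(x) ≈ -17.72.

Direct count of primes ≤ 5260 gives π(5260) = 697. Numerical evaluation of the logarithmic integral gives Li(5260) ≈ 714.72. The difference π(x) − Li(x) ≈ -17.72 is typically negative for small/moderate x (Li(x) overestimates), though Littlewood's theorem shows this sign changes infinitely often.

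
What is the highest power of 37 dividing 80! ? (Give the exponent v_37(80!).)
v_37(80!) = 2

Legendre's formula: v_p(n!) = Σ_{k ≥ 1} ⌊n / p^k⌋. For p = 37, n = 80, the terms are:
  ⌊80/37^1⌋ = ⌊80/37⌋ = 2
(the next term ⌊80/37^2⌋ = 0, terminating the sum). Summing: v_37(80!) = 2 = 2.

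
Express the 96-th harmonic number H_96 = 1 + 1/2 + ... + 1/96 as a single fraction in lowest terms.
H_96 = 3699322246041458103739317199996707235031/718766754945489455304472257065075294400

Direct summation: H_96 = 1 + 1/2 + ... + 1/96. The least common denominator is lcm(1, ..., 96) = 718766754945489455304472257065075294400; over this denominator the numerator is 718766754945489455304472257065075294400 + 359383377472744727652236128532537647200 + 239588918315163151768157419021691764800 + 179691688736372363826118064266268823600 + 143753350989097891060894451413015058880 + 119794459157581575884078709510845882400 + 102680964992212779329210322437867899200 + 89845844368186181913059032133134411800 + 79862972771721050589385806340563921600 + 71876675494548945530447225706507529440 + 65342432267771768664042932460461390400 + 59897229578790787942039354755422941200 + 55289750380422265792651712081928868800 + 51340482496106389664605161218933949600 + 47917783663032630353631483804338352960 + 44922922184093090956529516066567205900 + 42280397349734673841439544533239723200 + 39931486385860525294692903170281960800 + 37829829207657339752866960898161857600 + 35938337747274472765223612853253764720 + 34226988330737593109736774145955966400 + 32671216133885884332021466230230695200 + 31250728475890845882803141611525012800 + 29948614789395393971019677377711470600 + 28750670197819578212178890282603011776 + 27644875190211132896325856040964434400 + 26620990923907016863128602113521307200 + 25670241248053194832302580609466974800 + 24785060515361705355326629553968113600 + 23958891831516315176815741902169176480 + 23186024353080305009821685711776622400 + 22461461092046545478264758033283602950 + 21780810755923922888014310820153796800 + 21140198674867336920719772266619861600 + 20536192998442555865842064487573579840 + 19965743192930262647346451585140980400 + 19426128512040255548769520461218251200 + 18914914603828669876433480449080928800 + 18429916793474088597550570693976289600 + 17969168873637236382611806426626882360 + 17530896462085108665962737977196958400 + 17113494165368796554868387072977983200 + 16715505928964871053592378071280820800 + 16335608066942942166010733115115347600 + 15972594554344210117877161268112784320 + 15625364237945422941401570805762506400 + 15292909679691265006478133129044155200 + 14974307394697696985509838688855735300 + 14668709284601825618458617491123985600 + 14375335098909789106089445141301505888 + 14093465783244891280479848177746574400 + 13822437595105566448162928020482217200 + 13561636885763951986876835038963684800 + 13310495461953508431564301056760653600 + 13068486453554353732808586492092278080 + 12835120624026597416151290304733487400 + 12609943069219113250955653632720619200 + 12392530257680852677663314776984056800 + 12182487371957448394991055204492801600 + 11979445915758157588407870951084588240 + 11783061556483433693515938640411070400 + 11593012176540152504910842855888311200 + 11408996110245864369912258048651988800 + 11230730546023272739132379016641801475 + 11057950076084453158530342416385773760 + 10890405377961961444007155410076898400 + 10727862014111782914992123239777243200 + 10570099337433668460359886133309930800 + 10416909491963615294267713870508337600 + 10268096499221277932921032243786789920 + 10123475421767457116964397986832046400 + 9982871596465131323673225792570490200 + 9846119930760129524718798041987332800 + 9713064256020127774384760230609125600 + 9583556732606526070726296760867670592 + 9457457301914334938216740224540464400 + 9334633181110252666291847494351627200 + 9214958396737044298775285346988144800 + 9098313353740372851955345026140193600 + 8984584436818618191305903213313441180 + 8873663641302338954376200704507102400 + 8765448231042554332981368988598479200 + 8659840421029993437403280205603316800 + 8556747082684398277434193536488991600 + 8456079469946934768287908906647944640 + 8357752964482435526796189035640410400 + 8261686838453901785108876517989371200 + 8167804033471471083005366557557673800 + 8076030954443701744994070304101969600 + 7986297277172105058938580634056392160 + 7898535768631752256093101725989838400 + 7812682118972711470700785402881253200 + 7728674784360101669940561903925540800 + 7646454839845632503239066564522077600 + 7565965841531467950573392179632371520 + 7487153697348848492754919344427867650 = 3699322246041458103739317199996707235031, so H_96 = 3699322246041458103739317199996707235031/718766754945489455304472257065075294400 (already in lowest terms) ≈ 5.14676. (The PNT-adjacent estimate ln(96) + γ ≈ 5.14156 matches within O(1/n).)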